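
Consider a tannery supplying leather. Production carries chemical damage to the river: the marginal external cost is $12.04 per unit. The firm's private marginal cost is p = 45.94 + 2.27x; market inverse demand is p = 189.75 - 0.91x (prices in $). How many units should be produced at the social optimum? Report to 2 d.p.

Social marginal cost = private MC + MEC = 57.98 + 2.27x.
Set SMC = demand: 57.98 + 2.27x = 189.75 - 0.91x → x* = 41.4371.

x* = 41.44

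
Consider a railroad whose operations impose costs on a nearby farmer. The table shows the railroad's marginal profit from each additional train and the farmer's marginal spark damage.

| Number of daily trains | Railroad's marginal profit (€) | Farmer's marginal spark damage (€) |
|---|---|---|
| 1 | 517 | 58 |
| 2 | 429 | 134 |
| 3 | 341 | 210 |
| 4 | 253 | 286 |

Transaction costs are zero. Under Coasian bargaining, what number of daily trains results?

3

Bargaining reaches the level where marginal profit last exceeds marginal spark damage.
That holds through level 3 (341 ≥ 210) but not at 4 (253 < 286).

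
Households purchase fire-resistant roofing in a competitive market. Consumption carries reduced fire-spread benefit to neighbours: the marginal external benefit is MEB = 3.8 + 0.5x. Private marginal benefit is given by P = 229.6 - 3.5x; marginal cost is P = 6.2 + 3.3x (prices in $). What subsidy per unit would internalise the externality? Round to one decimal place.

subsidy = $21.8 per unit

Social marginal benefit = demand + MEB = 233.4 - 3.0x.
Set SMB = MC: 233.4 - 3.0x = 6.2 + 3.3x → x* = 36.0635.
The Pigouvian subsidy equals MEB at x*: 3.8 + 0.5×36.0635 = 21.8318.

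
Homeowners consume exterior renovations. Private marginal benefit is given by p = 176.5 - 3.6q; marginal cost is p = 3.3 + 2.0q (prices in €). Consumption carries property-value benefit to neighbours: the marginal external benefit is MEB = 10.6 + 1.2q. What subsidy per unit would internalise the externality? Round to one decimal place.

Social marginal benefit = demand + MEB = 187.1 - 2.4q.
Set SMB = MC: 187.1 - 2.4q = 3.3 + 2.0q → q* = 41.7727.
The Pigouvian subsidy equals MEB at q*: 10.6 + 1.2×41.7727 = 60.7272.

subsidy = €60.7 per unit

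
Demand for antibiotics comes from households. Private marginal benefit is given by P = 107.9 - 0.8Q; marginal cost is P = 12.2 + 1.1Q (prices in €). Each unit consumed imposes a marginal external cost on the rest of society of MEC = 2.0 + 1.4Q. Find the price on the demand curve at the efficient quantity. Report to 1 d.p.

Social marginal benefit = demand − MEC = 105.9 - 2.2Q.
Set SMB = MC: 105.9 - 2.2Q = 12.2 + 1.1Q → Q* = 28.3939.
Consumer price on the demand curve at Q*: 107.9 − 0.8×28.3939 = 85.1849.

P = €85.2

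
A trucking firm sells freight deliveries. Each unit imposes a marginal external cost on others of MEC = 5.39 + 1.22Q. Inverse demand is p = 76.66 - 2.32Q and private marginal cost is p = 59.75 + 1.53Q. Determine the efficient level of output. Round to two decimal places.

Q* = 2.27

Social marginal cost = private MC + MEC = 65.14 + 2.75Q.
Set SMC = demand: 65.14 + 2.75Q = 76.66 - 2.32Q → Q* = 2.2722.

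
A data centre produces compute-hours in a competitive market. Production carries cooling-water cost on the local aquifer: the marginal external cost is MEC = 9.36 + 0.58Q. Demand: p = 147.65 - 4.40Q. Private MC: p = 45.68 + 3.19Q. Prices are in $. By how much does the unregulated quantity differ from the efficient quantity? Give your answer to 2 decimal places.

Market equilibrium (private): 45.68 + 3.19Q = 147.65 - 4.40Q → Q_m = 13.4348.
Social marginal cost = private MC + MEC = 55.04 + 3.77Q.
Set SMC = demand: 55.04 + 3.77Q = 147.65 - 4.40Q → Q* = 11.3354.
Gap = |13.4348 − 11.3354| = 2.0994.

2.10 units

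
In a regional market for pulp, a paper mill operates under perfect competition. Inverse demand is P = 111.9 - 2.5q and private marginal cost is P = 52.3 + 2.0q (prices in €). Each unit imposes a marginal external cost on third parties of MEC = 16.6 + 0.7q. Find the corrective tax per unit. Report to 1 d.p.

tax = €22.4 per unit

Social marginal cost = private MC + MEC = 68.9 + 2.7q.
Set SMC = demand: 68.9 + 2.7q = 111.9 - 2.5q → q* = 8.2692.
The Pigouvian tax equals MEC at q*: 16.6 + 0.7×8.2692 = 22.3884.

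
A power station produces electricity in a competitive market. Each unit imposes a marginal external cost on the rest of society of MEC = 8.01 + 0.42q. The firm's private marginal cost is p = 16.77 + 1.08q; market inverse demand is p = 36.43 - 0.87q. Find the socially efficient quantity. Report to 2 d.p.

q* = 4.92

Social marginal cost = private MC + MEC = 24.78 + 1.50q.
Set SMC = demand: 24.78 + 1.50q = 36.43 - 0.87q → q* = 4.9156.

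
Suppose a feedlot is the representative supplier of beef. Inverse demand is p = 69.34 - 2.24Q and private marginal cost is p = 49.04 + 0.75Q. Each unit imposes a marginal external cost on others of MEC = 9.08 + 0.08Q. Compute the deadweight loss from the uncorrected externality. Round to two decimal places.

DWL = 15.08

Market equilibrium (private): 49.04 + 0.75Q = 69.34 - 2.24Q → Q_m = 6.7893.
Social marginal cost = private MC + MEC = 58.12 + 0.83Q.
Set SMC = demand: 58.12 + 0.83Q = 69.34 - 2.24Q → Q* = 3.6547.
The welfare-loss triangle has base |Q_m − Q*| and height MEC(Q_m) (the vertical gap between SMC and demand is zero at Q* and MEC at Q_m).
DWL = ½ × 3.1346 × 9.6231 = 15.0823.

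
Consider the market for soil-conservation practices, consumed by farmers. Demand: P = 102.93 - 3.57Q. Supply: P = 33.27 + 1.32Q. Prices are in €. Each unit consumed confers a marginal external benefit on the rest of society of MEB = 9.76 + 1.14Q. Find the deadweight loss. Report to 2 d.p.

Market equilibrium (private): 33.27 + 1.32Q = 102.93 - 3.57Q → Q_m = 14.2454.
Social marginal benefit = demand + MEB = 112.69 - 2.43Q.
Set SMB = MC: 112.69 - 2.43Q = 33.27 + 1.32Q → Q* = 21.1787.
The loss is the area between SMB and MC from Q* to Q_m; with linear curves that's a triangle of height MEB(Q_m).
DWL = ½ × 6.9333 × 25.9998 = 90.1322.

DWL = €90.13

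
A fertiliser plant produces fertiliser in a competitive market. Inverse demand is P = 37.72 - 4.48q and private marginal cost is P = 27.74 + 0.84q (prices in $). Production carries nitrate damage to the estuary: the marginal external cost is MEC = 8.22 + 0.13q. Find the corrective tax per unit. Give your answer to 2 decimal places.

Social marginal cost = private MC + MEC = 35.96 + 0.97q.
Set SMC = demand: 35.96 + 0.97q = 37.72 - 4.48q → q* = 0.3229.
The Pigouvian tax equals MEC at q*: 8.22 + 0.13×0.3229 = 8.2620.

tax = $8.26 per unit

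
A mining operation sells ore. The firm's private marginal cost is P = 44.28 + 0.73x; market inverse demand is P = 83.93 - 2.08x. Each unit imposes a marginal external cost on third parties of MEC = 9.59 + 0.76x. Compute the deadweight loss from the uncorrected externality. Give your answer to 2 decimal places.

Market equilibrium (private): 44.28 + 0.73x = 83.93 - 2.08x → x_m = 14.1103.
Social marginal cost = private MC + MEC = 53.87 + 1.49x.
Set SMC = demand: 53.87 + 1.49x = 83.93 - 2.08x → x* = 8.4202.
The loss is the area between SMC and demand from x* to x_m; with linear curves that's a triangle of height MEC(x_m).
DWL = ½ × 5.6901 × 20.3138 = 57.7938.

DWL = 57.79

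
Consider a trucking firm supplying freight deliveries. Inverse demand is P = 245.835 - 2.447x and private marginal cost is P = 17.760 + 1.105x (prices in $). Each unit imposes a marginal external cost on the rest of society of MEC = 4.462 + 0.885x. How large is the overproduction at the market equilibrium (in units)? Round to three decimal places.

Market equilibrium (private): 17.760 + 1.105x = 245.835 - 2.447x → x_m = 64.2103.
Social marginal cost = private MC + MEC = 22.222 + 1.990x.
Set SMC = demand: 22.222 + 1.990x = 245.835 - 2.447x → x* = 50.3973.
Gap = |64.2103 − 50.3973| = 13.8130.

13.813 units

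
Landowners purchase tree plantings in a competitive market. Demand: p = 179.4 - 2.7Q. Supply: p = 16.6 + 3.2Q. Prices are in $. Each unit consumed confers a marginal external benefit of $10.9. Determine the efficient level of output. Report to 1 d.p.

Q* = 29.4

Social marginal benefit = demand + MEB = 190.3 - 2.7Q.
Set SMB = MC: 190.3 - 2.7Q = 16.6 + 3.2Q → Q* = 29.4407.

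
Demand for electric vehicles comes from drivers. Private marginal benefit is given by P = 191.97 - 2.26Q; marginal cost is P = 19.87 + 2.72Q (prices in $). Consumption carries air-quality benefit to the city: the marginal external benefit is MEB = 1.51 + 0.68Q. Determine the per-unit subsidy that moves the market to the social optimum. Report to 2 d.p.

subsidy = $28.96 per unit

Social marginal benefit = demand + MEB = 193.48 - 1.58Q.
Set SMB = MC: 193.48 - 1.58Q = 19.87 + 2.72Q → Q* = 40.3744.
The Pigouvian subsidy equals MEB at Q*: 1.51 + 0.68×40.3744 = 28.9646.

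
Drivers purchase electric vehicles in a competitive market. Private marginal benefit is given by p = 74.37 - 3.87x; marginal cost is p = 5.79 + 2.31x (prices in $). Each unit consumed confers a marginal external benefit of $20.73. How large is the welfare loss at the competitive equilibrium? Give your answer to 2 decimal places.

DWL = $34.77

Market equilibrium (private): 5.79 + 2.31x = 74.37 - 3.87x → x_m = 11.0971.
Social marginal benefit = demand + MEB = 95.10 - 3.87x.
Set SMB = MC: 95.10 - 3.87x = 5.79 + 2.31x → x* = 14.4515.
Between x* and x_m the wedge SMB − MC runs linearly from 0 to MEB(x_m), so the loss is a triangle.
DWL = ½ × 3.3544 × 20.7300 = 34.7684.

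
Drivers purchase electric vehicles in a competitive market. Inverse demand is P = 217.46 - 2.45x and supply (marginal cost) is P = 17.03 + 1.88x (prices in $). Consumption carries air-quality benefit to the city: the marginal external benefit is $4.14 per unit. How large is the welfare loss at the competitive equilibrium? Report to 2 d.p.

Market equilibrium (private): 17.03 + 1.88x = 217.46 - 2.45x → x_m = 46.2887.
Social marginal benefit = demand + MEB = 221.60 - 2.45x.
Set SMB = MC: 221.60 - 2.45x = 17.03 + 1.88x → x* = 47.2448.
The welfare-loss triangle has base |x_m − x*| and height MEB(x_m) (the vertical gap between SMB and MC is zero at x* and MEB at x_m).
DWL = ½ × 0.9561 × 4.1400 = 1.9791.

DWL = $1.98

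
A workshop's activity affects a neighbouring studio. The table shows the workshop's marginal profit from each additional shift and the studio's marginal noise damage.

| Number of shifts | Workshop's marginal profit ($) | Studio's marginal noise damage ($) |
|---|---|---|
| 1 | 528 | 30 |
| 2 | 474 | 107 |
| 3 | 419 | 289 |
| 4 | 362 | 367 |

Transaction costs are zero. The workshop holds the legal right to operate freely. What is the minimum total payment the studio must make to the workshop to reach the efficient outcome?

Left alone the workshop would choose level 4 (marginal profit stays positive).
Efficient level: k* = 3 (marginal profit ≥ marginal noise damage through 3).
The studio must at least cover the workshop's forgone profit from cutting 4→3: 362 = 362.

$362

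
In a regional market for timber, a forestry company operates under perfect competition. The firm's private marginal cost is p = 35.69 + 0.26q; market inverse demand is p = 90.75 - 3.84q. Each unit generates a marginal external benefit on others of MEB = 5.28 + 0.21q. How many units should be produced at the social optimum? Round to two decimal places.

q* = 15.51

Social marginal cost = private MC − MEB = 30.41 + 0.05q.
Set SMC = demand: 30.41 + 0.05q = 90.75 - 3.84q → q* = 15.5116.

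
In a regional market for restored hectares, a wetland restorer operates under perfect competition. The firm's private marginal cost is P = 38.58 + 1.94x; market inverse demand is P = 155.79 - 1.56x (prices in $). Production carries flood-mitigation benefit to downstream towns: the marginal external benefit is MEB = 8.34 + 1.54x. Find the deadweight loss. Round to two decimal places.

DWL = $915.69

Market equilibrium (private): 38.58 + 1.94x = 155.79 - 1.56x → x_m = 33.4886.
Social marginal cost = private MC − MEB = 30.24 + 0.40x.
Set SMC = demand: 30.24 + 0.40x = 155.79 - 1.56x → x* = 64.0561.
Between x* and x_m the wedge demand − SMC runs linearly from 0 to MEB(x_m), so the loss is a triangle.
DWL = ½ × 30.5675 × 59.9124 = 915.6861.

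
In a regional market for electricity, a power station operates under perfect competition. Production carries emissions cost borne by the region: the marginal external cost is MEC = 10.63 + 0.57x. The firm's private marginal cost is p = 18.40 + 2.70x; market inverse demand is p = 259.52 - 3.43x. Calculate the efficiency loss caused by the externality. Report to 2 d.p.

DWL = 81.52

Market equilibrium (private): 18.40 + 2.70x = 259.52 - 3.43x → x_m = 39.3344.
Social marginal cost = private MC + MEC = 29.03 + 3.27x.
Set SMC = demand: 29.03 + 3.27x = 259.52 - 3.43x → x* = 34.4015.
Between x* and x_m the wedge SMC − demand runs linearly from 0 to MEC(x_m), so the loss is a triangle.
DWL = ½ × 4.9329 × 33.0506 = 81.5177.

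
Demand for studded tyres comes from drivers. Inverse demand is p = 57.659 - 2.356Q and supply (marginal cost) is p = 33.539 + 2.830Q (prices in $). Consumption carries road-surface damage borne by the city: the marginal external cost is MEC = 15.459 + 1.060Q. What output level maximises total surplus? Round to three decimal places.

Social marginal benefit = demand − MEC = 42.200 - 3.416Q.
Set SMB = MC: 42.200 - 3.416Q = 33.539 + 2.830Q → Q* = 1.3866.

Q* = 1.387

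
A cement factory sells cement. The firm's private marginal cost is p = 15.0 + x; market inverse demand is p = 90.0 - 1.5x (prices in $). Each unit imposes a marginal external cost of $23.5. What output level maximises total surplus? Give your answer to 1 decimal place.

Social marginal cost = private MC + MEC = 38.5 + x.
Set SMC = demand: 38.5 + x = 90.0 - 1.5x → x* = 20.6000.

x* = 20.6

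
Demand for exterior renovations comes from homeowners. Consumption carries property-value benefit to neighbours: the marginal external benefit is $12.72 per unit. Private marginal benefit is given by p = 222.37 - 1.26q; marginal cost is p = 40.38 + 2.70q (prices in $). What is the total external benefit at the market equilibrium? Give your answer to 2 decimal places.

$584.57

Market equilibrium (private): 40.38 + 2.70q = 222.37 - 1.26q → q_m = 45.9571.
Total external benefit = MEB × q_m = 12.72 × 45.9571 = 584.5743.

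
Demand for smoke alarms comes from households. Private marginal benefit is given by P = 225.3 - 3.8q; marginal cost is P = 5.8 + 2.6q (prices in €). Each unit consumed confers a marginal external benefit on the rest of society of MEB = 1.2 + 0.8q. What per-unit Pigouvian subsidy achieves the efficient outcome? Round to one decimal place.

subsidy = €32.7 per unit

Social marginal benefit = demand + MEB = 226.5 - 3.0q.
Set SMB = MC: 226.5 - 3.0q = 5.8 + 2.6q → q* = 39.4107.
The Pigouvian subsidy equals MEB at q*: 1.2 + 0.8×39.4107 = 32.7286.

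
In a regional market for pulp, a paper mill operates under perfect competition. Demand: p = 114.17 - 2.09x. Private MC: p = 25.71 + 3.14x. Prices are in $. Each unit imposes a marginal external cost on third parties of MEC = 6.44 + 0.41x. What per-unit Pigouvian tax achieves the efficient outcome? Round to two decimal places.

Social marginal cost = private MC + MEC = 32.15 + 3.55x.
Set SMC = demand: 32.15 + 3.55x = 114.17 - 2.09x → x* = 14.5426.
The Pigouvian tax equals MEC at x*: 6.44 + 0.41×14.5426 = 12.4025.

tax = $12.40 per unit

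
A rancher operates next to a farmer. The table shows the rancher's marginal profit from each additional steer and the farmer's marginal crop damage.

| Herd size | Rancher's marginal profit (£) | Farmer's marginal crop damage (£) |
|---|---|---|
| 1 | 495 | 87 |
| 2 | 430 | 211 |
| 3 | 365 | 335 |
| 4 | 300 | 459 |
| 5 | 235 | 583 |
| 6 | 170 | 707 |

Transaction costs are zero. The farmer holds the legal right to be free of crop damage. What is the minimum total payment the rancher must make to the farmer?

£633

Efficient level: marginal profit ≥ marginal crop damage through level 3, so k* = 3.
With the farmer holding the right, the rancher must at least compensate total damage at k*: 87 + 211 + 335 = 633.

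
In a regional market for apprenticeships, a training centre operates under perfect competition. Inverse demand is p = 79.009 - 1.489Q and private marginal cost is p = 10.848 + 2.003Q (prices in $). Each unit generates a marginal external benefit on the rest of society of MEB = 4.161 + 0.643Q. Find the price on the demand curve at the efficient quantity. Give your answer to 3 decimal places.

P = $41.211

Social marginal cost = private MC − MEB = 6.687 + 1.360Q.
Set SMC = demand: 6.687 + 1.360Q = 79.009 - 1.489Q → Q* = 25.3850.
Consumer price on the demand curve at Q*: 79.009 − 1.489×25.3850 = 41.2107.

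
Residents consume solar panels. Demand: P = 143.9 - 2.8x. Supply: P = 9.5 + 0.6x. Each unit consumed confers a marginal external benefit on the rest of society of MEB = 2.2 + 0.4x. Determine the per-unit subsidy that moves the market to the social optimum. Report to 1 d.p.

Social marginal benefit = demand + MEB = 146.1 - 2.4x.
Set SMB = MC: 146.1 - 2.4x = 9.5 + 0.6x → x* = 45.5333.
The Pigouvian subsidy equals MEB at x*: 2.2 + 0.4×45.5333 = 20.4133.

subsidy = 20.4 per unit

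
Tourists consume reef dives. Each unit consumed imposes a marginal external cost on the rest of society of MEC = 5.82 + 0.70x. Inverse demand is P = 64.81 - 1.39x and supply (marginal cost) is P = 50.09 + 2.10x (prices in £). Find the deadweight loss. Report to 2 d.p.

DWL = £9.18

Market equilibrium (private): 50.09 + 2.10x = 64.81 - 1.39x → x_m = 4.2178.
Social marginal benefit = demand − MEC = 58.99 - 2.09x.
Set SMB = MC: 58.99 - 2.09x = 50.09 + 2.10x → x* = 2.1241.
Height of the DWL triangle at x_m is MC(x_m) − SMB(x_m) = MEC(x_m) = 8.7724.
DWL = ½ × 2.0937 × 8.7724 = 9.1834.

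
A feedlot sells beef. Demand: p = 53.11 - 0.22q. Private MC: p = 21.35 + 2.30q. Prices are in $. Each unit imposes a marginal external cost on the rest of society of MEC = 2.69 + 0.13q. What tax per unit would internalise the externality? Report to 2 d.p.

Social marginal cost = private MC + MEC = 24.04 + 2.43q.
Set SMC = demand: 24.04 + 2.43q = 53.11 - 0.22q → q* = 10.9698.
The Pigouvian tax equals MEC at q*: 2.69 + 0.13×10.9698 = 4.1161.

tax = $4.12 per unit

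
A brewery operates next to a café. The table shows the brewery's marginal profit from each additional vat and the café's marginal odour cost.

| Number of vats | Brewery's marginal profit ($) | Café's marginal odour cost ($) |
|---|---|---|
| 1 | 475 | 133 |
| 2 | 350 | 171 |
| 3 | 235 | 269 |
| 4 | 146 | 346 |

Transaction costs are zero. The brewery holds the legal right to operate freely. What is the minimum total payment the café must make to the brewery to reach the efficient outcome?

$381

Left alone the brewery would choose level 4 (marginal profit stays positive).
Efficient level: k* = 2 (marginal profit ≥ marginal odour cost through 2).
The café must at least cover the brewery's forgone profit from cutting 4→2: 235 + 146 = 381.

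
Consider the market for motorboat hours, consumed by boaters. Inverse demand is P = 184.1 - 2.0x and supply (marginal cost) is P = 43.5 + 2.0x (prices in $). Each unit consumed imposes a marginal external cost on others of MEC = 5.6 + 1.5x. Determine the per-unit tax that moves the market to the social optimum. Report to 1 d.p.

Social marginal benefit = demand − MEC = 178.5 - 3.5x.
Set SMB = MC: 178.5 - 3.5x = 43.5 + 2.0x → x* = 24.5455.
The Pigouvian tax equals MEC at x*: 5.6 + 1.5×24.5455 = 42.4183.

tax = $42.4 per unit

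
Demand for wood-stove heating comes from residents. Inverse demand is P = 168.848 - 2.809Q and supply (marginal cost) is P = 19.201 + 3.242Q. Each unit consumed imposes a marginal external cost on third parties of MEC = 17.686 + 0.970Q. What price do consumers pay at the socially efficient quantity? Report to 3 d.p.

Social marginal benefit = demand − MEC = 151.162 - 3.779Q.
Set SMB = MC: 151.162 - 3.779Q = 19.201 + 3.242Q → Q* = 18.7952.
Consumer price on the demand curve at Q*: 168.848 − 2.809×18.7952 = 116.0523.

P = 116.052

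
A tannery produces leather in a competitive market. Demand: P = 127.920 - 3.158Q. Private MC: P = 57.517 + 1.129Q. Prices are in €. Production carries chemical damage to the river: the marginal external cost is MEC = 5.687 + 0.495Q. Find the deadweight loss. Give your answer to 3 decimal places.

DWL = €19.959

Market equilibrium (private): 57.517 + 1.129Q = 127.920 - 3.158Q → Q_m = 16.4224.
Social marginal cost = private MC + MEC = 63.204 + 1.624Q.
Set SMC = demand: 63.204 + 1.624Q = 127.920 - 3.158Q → Q* = 13.5332.
The welfare-loss triangle has base |Q_m − Q*| and height MEC(Q_m) (the vertical gap between SMC and demand is zero at Q* and MEC at Q_m).
DWL = ½ × 2.8892 × 13.8161 = 19.9587.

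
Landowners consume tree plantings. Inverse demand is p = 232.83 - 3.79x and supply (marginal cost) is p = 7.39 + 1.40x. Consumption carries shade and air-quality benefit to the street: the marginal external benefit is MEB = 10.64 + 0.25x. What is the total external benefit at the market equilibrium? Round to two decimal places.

Market equilibrium (private): 7.39 + 1.40x = 232.83 - 3.79x → x_m = 43.4374.
Total external benefit = ∫₀^{x_m} (10.64 + 0.25x) dx = 10.64×43.4374 + ½×0.25×43.4374² = 698.0249.

698.02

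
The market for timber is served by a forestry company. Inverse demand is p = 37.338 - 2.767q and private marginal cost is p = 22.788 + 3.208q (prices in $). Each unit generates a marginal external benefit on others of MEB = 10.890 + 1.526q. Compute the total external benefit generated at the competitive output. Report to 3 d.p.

$31.043

Market equilibrium (private): 22.788 + 3.208q = 37.338 - 2.767q → q_m = 2.4351.
Total external benefit = ∫₀^{q_m} (10.890 + 1.526q) dq = 10.890×2.4351 + ½×1.526×2.4351² = 31.0426.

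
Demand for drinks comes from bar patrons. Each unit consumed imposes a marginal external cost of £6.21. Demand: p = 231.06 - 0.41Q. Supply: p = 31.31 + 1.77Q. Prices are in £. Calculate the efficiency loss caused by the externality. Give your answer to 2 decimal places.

Market equilibrium (private): 31.31 + 1.77Q = 231.06 - 0.41Q → Q_m = 91.6284.
Social marginal benefit = demand − MEC = 224.85 - 0.41Q.
Set SMB = MC: 224.85 - 0.41Q = 31.31 + 1.77Q → Q* = 88.7798.
The welfare-loss triangle has base |Q_m − Q*| and height MEC(Q_m) (the vertical gap between SMB and MC is zero at Q* and MEC at Q_m).
DWL = ½ × 2.8486 × 6.2100 = 8.8449.

DWL = £8.84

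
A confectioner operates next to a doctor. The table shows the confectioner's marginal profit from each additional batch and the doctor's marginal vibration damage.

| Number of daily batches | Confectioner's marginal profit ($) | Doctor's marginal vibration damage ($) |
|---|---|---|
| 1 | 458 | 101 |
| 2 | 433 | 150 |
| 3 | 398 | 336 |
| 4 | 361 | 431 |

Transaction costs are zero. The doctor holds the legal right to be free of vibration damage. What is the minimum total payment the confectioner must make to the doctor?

$587

Efficient level: marginal profit ≥ marginal vibration damage through level 3, so k* = 3.
With the doctor holding the right, the confectioner must at least compensate total damage at k*: 101 + 150 + 336 = 587.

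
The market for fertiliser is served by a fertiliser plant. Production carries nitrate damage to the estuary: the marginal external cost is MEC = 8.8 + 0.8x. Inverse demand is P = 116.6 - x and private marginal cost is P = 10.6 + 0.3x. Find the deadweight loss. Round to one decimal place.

DWL = 1304.9

Market equilibrium (private): 10.6 + 0.3x = 116.6 - x → x_m = 81.5385.
Social marginal cost = private MC + MEC = 19.4 + 1.1x.
Set SMC = demand: 19.4 + 1.1x = 116.6 - x → x* = 46.2857.
Between x* and x_m the wedge SMC − demand runs linearly from 0 to MEC(x_m), so the loss is a triangle.
DWL = ½ × 35.2528 × 74.0308 = 1304.8965.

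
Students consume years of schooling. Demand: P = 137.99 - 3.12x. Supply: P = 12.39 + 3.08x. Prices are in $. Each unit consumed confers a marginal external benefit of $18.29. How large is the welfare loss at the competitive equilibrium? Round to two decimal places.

DWL = $26.98

Market equilibrium (private): 12.39 + 3.08x = 137.99 - 3.12x → x_m = 20.2581.
Social marginal benefit = demand + MEB = 156.28 - 3.12x.
Set SMB = MC: 156.28 - 3.12x = 12.39 + 3.08x → x* = 23.2081.
The welfare-loss triangle has base |x_m − x*| and height MEB(x_m) (the vertical gap between SMB and MC is zero at x* and MEB at x_m).
DWL = ½ × 2.9500 × 18.2900 = 26.9778.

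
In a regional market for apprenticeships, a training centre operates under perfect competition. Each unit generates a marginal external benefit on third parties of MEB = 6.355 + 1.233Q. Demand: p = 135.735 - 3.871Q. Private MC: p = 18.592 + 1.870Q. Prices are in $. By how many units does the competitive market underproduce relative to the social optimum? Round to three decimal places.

Market equilibrium (private): 18.592 + 1.870Q = 135.735 - 3.871Q → Q_m = 20.4046.
Social marginal cost = private MC − MEB = 12.237 + 0.637Q.
Set SMC = demand: 12.237 + 0.637Q = 135.735 - 3.871Q → Q* = 27.3953.
Gap = |20.4046 − 27.3953| = 6.9907.

6.991 units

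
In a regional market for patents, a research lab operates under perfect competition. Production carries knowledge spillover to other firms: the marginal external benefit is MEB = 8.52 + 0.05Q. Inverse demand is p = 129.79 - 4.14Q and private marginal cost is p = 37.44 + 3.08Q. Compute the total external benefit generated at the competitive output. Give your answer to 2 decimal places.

Market equilibrium (private): 37.44 + 3.08Q = 129.79 - 4.14Q → Q_m = 12.7909.
Total external benefit = ∫₀^{Q_m} (8.52 + 0.05Q) dQ = 8.52×12.7909 + ½×0.05×12.7909² = 113.0686.

113.07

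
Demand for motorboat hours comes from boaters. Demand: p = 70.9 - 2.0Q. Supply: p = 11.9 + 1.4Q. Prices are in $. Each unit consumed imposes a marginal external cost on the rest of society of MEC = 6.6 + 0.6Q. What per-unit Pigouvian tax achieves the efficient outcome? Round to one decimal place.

tax = $14.5 per unit

Social marginal benefit = demand − MEC = 64.3 - 2.6Q.
Set SMB = MC: 64.3 - 2.6Q = 11.9 + 1.4Q → Q* = 13.1000.
The Pigouvian tax equals MEC at Q*: 6.6 + 0.6×13.1000 = 14.4600.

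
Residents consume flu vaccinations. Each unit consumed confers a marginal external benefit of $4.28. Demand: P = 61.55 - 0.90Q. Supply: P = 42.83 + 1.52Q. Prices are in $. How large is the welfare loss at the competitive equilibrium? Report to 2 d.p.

DWL = $3.78

Market equilibrium (private): 42.83 + 1.52Q = 61.55 - 0.90Q → Q_m = 7.7355.
Social marginal benefit = demand + MEB = 65.83 - 0.90Q.
Set SMB = MC: 65.83 - 0.90Q = 42.83 + 1.52Q → Q* = 9.5041.
The welfare-loss triangle has base |Q_m − Q*| and height MEB(Q_m) (the vertical gap between SMB and MC is zero at Q* and MEB at Q_m).
DWL = ½ × 1.7686 × 4.2800 = 3.7848.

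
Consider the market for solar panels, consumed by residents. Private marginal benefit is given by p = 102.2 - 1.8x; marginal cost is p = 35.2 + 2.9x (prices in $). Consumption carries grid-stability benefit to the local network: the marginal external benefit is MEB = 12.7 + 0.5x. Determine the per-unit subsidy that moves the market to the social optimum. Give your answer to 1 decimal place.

subsidy = $22.2 per unit

Social marginal benefit = demand + MEB = 114.9 - 1.3x.
Set SMB = MC: 114.9 - 1.3x = 35.2 + 2.9x → x* = 18.9762.
The Pigouvian subsidy equals MEB at x*: 12.7 + 0.5×18.9762 = 22.1881.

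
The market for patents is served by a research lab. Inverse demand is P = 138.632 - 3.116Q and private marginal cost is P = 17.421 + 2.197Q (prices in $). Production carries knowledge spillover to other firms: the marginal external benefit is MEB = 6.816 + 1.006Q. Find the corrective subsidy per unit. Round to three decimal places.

Social marginal cost = private MC − MEB = 10.605 + 1.191Q.
Set SMC = demand: 10.605 + 1.191Q = 138.632 - 3.116Q → Q* = 29.7253.
The Pigouvian subsidy equals MEB at Q*: 6.816 + 1.006×29.7253 = 36.7197.

subsidy = $36.720 per unit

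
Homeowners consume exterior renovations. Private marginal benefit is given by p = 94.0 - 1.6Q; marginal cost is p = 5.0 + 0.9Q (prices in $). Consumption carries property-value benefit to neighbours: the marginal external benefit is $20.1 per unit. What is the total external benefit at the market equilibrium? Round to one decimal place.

$715.6

Market equilibrium (private): 5.0 + 0.9Q = 94.0 - 1.6Q → Q_m = 35.6000.
Total external benefit = MEB × Q_m = 20.1 × 35.6000 = 715.5600.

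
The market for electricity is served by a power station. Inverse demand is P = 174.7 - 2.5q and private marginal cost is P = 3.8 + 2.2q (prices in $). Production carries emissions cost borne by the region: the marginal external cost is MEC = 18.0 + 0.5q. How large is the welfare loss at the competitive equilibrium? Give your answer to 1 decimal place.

DWL = $125.9

Market equilibrium (private): 3.8 + 2.2q = 174.7 - 2.5q → q_m = 36.3617.
Social marginal cost = private MC + MEC = 21.8 + 2.7q.
Set SMC = demand: 21.8 + 2.7q = 174.7 - 2.5q → q* = 29.4038.
The welfare-loss triangle has base |q_m − q*| and height MEC(q_m) (the vertical gap between SMC and demand is zero at q* and MEC at q_m).
DWL = ½ × 6.9579 × 36.1809 = 125.8715.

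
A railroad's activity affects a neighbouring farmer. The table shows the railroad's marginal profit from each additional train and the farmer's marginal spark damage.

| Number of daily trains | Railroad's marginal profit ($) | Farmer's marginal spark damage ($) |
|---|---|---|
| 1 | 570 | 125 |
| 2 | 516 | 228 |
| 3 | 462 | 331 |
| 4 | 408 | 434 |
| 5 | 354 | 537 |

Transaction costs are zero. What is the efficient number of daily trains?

3

Bargaining reaches the level where marginal profit last exceeds marginal spark damage.
That holds through level 3 (462 ≥ 331) but not at 4 (408 < 434).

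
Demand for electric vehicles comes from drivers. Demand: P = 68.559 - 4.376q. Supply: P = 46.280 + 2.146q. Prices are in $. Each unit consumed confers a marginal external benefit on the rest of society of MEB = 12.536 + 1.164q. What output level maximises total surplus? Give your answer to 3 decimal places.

Social marginal benefit = demand + MEB = 81.095 - 3.212q.
Set SMB = MC: 81.095 - 3.212q = 46.280 + 2.146q → q* = 6.4978.

q* = 6.498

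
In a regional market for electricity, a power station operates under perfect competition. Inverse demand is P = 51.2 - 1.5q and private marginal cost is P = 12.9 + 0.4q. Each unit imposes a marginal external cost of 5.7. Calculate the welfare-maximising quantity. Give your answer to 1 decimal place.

Social marginal cost = private MC + MEC = 18.6 + 0.4q.
Set SMC = demand: 18.6 + 0.4q = 51.2 - 1.5q → q* = 17.1579.

q* = 17.2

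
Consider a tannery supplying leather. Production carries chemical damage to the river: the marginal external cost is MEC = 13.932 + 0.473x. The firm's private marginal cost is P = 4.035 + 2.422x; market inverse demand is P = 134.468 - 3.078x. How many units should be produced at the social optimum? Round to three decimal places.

Social marginal cost = private MC + MEC = 17.967 + 2.895x.
Set SMC = demand: 17.967 + 2.895x = 134.468 - 3.078x → x* = 19.5046.

x* = 19.505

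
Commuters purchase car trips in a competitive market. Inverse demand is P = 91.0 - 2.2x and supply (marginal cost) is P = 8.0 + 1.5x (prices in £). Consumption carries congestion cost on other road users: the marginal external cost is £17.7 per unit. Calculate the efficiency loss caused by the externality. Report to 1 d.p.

DWL = £42.3

Market equilibrium (private): 8.0 + 1.5x = 91.0 - 2.2x → x_m = 22.4324.
Social marginal benefit = demand − MEC = 73.3 - 2.2x.
Set SMB = MC: 73.3 - 2.2x = 8.0 + 1.5x → x* = 17.6486.
Height of the DWL triangle at x_m is MC(x_m) − SMB(x_m) = MEC(x_m) = 17.7000.
DWL = ½ × 4.7838 × 17.7000 = 42.3366.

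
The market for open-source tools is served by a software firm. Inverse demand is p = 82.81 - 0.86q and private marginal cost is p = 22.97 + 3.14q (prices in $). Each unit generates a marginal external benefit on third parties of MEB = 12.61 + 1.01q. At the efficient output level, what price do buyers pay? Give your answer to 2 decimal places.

Social marginal cost = private MC − MEB = 10.36 + 2.13q.
Set SMC = demand: 10.36 + 2.13q = 82.81 - 0.86q → q* = 24.2308.
Consumer price on the demand curve at q*: 82.81 − 0.86×24.2308 = 61.9715.

P = $61.97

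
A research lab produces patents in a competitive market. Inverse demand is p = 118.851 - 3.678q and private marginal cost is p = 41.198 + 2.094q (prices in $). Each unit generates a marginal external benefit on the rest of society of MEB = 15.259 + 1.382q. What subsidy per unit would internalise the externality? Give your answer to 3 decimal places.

Social marginal cost = private MC − MEB = 25.939 + 0.712q.
Set SMC = demand: 25.939 + 0.712q = 118.851 - 3.678q → q* = 21.1645.
The Pigouvian subsidy equals MEB at q*: 15.259 + 1.382×21.1645 = 44.5083.

subsidy = $44.508 per unit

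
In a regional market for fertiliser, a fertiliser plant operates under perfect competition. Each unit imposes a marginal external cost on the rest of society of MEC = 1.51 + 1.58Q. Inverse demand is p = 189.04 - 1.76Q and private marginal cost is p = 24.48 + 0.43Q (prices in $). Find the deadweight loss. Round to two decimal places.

Market equilibrium (private): 24.48 + 0.43Q = 189.04 - 1.76Q → Q_m = 75.1416.
Social marginal cost = private MC + MEC = 25.99 + 2.01Q.
Set SMC = demand: 25.99 + 2.01Q = 189.04 - 1.76Q → Q* = 43.2493.
The welfare-loss triangle has base |Q_m − Q*| and height MEC(Q_m) (the vertical gap between SMC and demand is zero at Q* and MEC at Q_m).
DWL = ½ × 31.8923 × 120.2337 = 1917.2646.

DWL = $1917.26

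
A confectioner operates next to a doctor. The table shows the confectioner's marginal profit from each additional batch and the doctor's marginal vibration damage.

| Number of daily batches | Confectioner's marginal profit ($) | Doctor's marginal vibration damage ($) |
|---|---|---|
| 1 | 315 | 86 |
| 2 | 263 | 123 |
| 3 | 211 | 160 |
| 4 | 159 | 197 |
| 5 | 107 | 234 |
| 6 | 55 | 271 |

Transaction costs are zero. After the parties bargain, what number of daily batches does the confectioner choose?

3

Bargaining reaches the level where marginal profit last exceeds marginal vibration damage.
That holds through level 3 (211 ≥ 160) but not at 4 (159 < 197).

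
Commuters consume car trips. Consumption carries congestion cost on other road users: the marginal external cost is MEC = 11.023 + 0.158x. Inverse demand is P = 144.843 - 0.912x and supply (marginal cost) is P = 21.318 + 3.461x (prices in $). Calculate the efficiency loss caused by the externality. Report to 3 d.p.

DWL = $26.464

Market equilibrium (private): 21.318 + 3.461x = 144.843 - 0.912x → x_m = 28.2472.
Social marginal benefit = demand − MEC = 133.820 - 1.070x.
Set SMB = MC: 133.820 - 1.070x = 21.318 + 3.461x → x* = 24.8294.
Height of the DWL triangle at x_m is MC(x_m) − SMB(x_m) = MEC(x_m) = 15.4861.
DWL = ½ × 3.4178 × 15.4861 = 26.4642.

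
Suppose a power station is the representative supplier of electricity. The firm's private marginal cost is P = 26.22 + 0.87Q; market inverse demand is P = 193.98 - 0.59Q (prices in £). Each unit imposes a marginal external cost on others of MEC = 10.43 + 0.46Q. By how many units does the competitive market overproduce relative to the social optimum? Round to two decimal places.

Market equilibrium (private): 26.22 + 0.87Q = 193.98 - 0.59Q → Q_m = 114.9041.
Social marginal cost = private MC + MEC = 36.65 + 1.33Q.
Set SMC = demand: 36.65 + 1.33Q = 193.98 - 0.59Q → Q* = 81.9427.
Gap = |114.9041 − 81.9427| = 32.9614.

32.96 units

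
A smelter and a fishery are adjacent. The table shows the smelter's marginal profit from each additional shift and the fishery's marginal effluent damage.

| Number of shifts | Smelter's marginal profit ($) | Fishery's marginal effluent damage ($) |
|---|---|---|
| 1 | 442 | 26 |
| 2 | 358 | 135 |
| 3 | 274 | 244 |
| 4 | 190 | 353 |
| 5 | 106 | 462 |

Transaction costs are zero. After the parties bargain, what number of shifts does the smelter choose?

3

Bargaining reaches the level where marginal profit last exceeds marginal effluent damage.
That holds through level 3 (274 ≥ 244) but not at 4 (190 < 353).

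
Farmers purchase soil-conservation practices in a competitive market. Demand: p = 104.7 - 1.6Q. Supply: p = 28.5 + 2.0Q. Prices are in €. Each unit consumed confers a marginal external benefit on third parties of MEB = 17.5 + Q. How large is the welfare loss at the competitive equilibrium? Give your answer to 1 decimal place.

Market equilibrium (private): 28.5 + 2.0Q = 104.7 - 1.6Q → Q_m = 21.1667.
Social marginal benefit = demand + MEB = 122.2 - 0.6Q.
Set SMB = MC: 122.2 - 0.6Q = 28.5 + 2.0Q → Q* = 36.0385.
The loss is the area between SMB and MC from Q* to Q_m; with linear curves that's a triangle of height MEB(Q_m).
DWL = ½ × 14.8718 × 38.6667 = 287.5217.

DWL = €287.5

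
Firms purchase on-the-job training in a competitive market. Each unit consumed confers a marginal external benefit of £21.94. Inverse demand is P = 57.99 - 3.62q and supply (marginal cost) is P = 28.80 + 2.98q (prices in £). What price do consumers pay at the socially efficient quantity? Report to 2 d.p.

P = £29.95

Social marginal benefit = demand + MEB = 79.93 - 3.62q.
Set SMB = MC: 79.93 - 3.62q = 28.80 + 2.98q → q* = 7.7470.
Consumer price on the demand curve at q*: 57.99 − 3.62×7.7470 = 29.9459.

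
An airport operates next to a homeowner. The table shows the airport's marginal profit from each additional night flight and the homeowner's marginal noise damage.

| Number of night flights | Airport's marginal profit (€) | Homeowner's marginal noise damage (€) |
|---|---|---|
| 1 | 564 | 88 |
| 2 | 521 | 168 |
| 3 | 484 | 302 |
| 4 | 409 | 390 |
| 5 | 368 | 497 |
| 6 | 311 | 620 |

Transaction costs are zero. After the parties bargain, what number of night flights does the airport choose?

4

Bargaining reaches the level where marginal profit last exceeds marginal noise damage.
That holds through level 4 (409 ≥ 390) but not at 5 (368 < 497).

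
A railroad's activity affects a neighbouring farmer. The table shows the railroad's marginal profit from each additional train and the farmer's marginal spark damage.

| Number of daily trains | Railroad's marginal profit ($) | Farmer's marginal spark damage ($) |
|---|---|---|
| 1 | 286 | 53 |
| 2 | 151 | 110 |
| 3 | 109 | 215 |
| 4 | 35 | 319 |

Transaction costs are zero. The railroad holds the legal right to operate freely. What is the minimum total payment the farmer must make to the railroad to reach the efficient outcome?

$144

Left alone the railroad would choose level 4 (marginal profit stays positive).
Efficient level: k* = 2 (marginal profit ≥ marginal spark damage through 2).
The farmer must at least cover the railroad's forgone profit from cutting 4→2: 109 + 35 = 144.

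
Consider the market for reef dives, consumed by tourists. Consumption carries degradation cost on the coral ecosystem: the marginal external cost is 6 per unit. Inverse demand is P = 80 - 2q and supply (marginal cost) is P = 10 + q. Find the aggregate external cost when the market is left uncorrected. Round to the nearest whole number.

140

Market equilibrium (private): 10 + q = 80 - 2q → q_m = 23.3333.
Total external cost = MEC × q_m = 6 × 23.3333 = 139.9998.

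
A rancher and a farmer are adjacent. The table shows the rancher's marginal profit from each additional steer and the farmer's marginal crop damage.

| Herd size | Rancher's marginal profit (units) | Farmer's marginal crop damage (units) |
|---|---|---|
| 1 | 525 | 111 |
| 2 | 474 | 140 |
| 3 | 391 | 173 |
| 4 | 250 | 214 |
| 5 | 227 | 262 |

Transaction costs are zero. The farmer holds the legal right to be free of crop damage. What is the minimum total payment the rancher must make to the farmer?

Efficient level: marginal profit ≥ marginal crop damage through level 4, so k* = 4.
With the farmer holding the right, the rancher must at least compensate total damage at k*: 111 + 140 + 173 + 214 = 638.

638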